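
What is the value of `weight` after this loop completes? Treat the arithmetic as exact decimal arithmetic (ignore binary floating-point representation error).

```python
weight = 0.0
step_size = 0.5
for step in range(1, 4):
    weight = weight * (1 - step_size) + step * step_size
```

Let's trace through this code step by step.

Initialize: weight = 0.0
Initialize: step_size = 0.5
Entering loop: for step in range(1, 4):
After iteration 1: step = 1, weight = 0.5
After iteration 2: step = 2, weight = 1.25
After iteration 3: step = 3, weight = 2.125
Loop ends.

Final answer: 2.125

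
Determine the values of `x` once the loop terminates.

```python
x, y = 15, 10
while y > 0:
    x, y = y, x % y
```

Let's trace through this code step by step.

Initialize: x = 15
Initialize: y = 10
Entering loop: while y > 0:
After iteration 1: x = 10, y = 5
After iteration 2: x = 5, y = 0
Loop ends.

Final answer: 5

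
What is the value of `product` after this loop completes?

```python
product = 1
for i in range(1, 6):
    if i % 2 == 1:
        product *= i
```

Let's trace through this code step by step.

Initialize: product = 1
Entering loop: for i in range(1, 6):
After iteration 1: i = 1, product = 1
After iteration 2: i = 2, product = 1
After iteration 3: i = 3, product = 3
After iteration 4: i = 4, product = 3
After iteration 5: i = 5, product = 15
Loop ends.

Final answer: 15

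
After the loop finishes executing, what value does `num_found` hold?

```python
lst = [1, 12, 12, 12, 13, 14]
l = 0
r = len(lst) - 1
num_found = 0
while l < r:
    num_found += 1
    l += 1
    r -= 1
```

Let's trace through this code step by step.

Initialize: lst = [1, 12, 12, 12, 13, 14]
Initialize: l = 0
Initialize: r = 5
Initialize: num_found = 0
Entering loop: while l < r:
After iteration 1: l = 1, r = 4, num_found = 1
After iteration 2: l = 2, r = 3, num_found = 2
After iteration 3: l = 3, r = 2, num_found = 3
Loop ends.

Final answer: 3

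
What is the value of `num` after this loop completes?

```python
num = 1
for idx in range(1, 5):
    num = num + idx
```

Let's trace through this code step by step.

Initialize: num = 1
Entering loop: for idx in range(1, 5):
After iteration 1: idx = 1, num = 2
After iteration 2: idx = 2, num = 4
After iteration 3: idx = 3, num = 7
After iteration 4: idx = 4, num = 11
Loop ends.

Final answer: 11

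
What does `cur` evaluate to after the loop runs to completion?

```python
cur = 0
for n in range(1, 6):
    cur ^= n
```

Let's trace through this code step by step.

Initialize: cur = 0
Entering loop: for n in range(1, 6):
After iteration 1: n = 1, cur = 1
After iteration 2: n = 2, cur = 3
After iteration 3: n = 3, cur = 0
After iteration 4: n = 4, cur = 4
After iteration 5: n = 5, cur = 1
Loop ends.

Final answer: 1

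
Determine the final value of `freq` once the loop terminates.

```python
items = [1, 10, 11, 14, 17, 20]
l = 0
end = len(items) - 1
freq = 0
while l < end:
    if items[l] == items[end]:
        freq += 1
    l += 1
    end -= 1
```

Let's trace through this code step by step.

Initialize: items = [1, 10, 11, 14, 17, 20]
Initialize: l = 0
Initialize: end = 5
Initialize: freq = 0
Entering loop: while l < end:
After iteration 1: l = 1, end = 4, freq = 0
After iteration 2: l = 2, end = 3, freq = 0
After iteration 3: l = 3, end = 2, freq = 0
Loop ends.

Final answer: 0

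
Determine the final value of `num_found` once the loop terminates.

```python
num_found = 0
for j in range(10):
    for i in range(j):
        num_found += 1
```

Let's trace through this code step by step.

Initialize: num_found = 0
Entering loop: for j in range(10):
After iteration 1: j = 0, num_found = 0
After iteration 2: j = 1, num_found = 1, i = 0
After iteration 3: j = 2, num_found = 3, i = 1
After iteration 4: j = 3, num_found = 6, i = 2
After iteration 5: j = 4, num_found = 10, i = 3
After iteration 6: j = 5, num_found = 15, i = 4
After iteration 7: j = 6, num_found = 21, i = 5
After iteration 8: j = 7, num_found = 28, i = 6
After iteration 9: j = 8, num_found = 36, i = 7
After iteration 10: j = 9, num_found = 45, i = 8
Loop ends.

Final answer: 45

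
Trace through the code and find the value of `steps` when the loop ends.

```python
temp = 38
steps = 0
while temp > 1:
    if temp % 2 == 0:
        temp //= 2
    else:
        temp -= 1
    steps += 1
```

Let's trace through this code step by step.

Initialize: temp = 38
Initialize: steps = 0
Entering loop: while temp > 1:
After iteration 1: temp = 19, steps = 1
After iteration 2: temp = 18, steps = 2
After iteration 3: temp = 9, steps = 3
After iteration 4: temp = 8, steps = 4
After iteration 5: temp = 4, steps = 5
After iteration 6: temp = 2, steps = 6
After iteration 7: temp = 1, steps = 7
Loop ends.

Final answer: 7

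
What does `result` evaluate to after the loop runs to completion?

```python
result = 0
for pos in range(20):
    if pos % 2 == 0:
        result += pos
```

Let's trace through this code step by step.

Initialize: result = 0
Entering loop: for pos in range(20):
After iteration 1: pos = 0, result = 0
After iteration 2: pos = 1, result = 0
After iteration 3: pos = 2, result = 2
After iteration 4: pos = 3, result = 2
After iteration 5: pos = 4, result = 6
After iteration 6: pos = 5, result = 6
After iteration 7: pos = 6, result = 12
After iteration 8: pos = 7, result = 12
After iteration 9: pos = 8, result = 20
After iteration 10: pos = 9, result = 20
After iteration 11: pos = 10, result = 30
After iteration 12: pos = 11, result = 30
After iteration 13: pos = 12, result = 42
After iteration 14: pos = 13, result = 42
After iteration 15: pos = 14, result = 56
After iteration 16: pos = 15, result = 56
After iteration 17: pos = 16, result = 72
After iteration 18: pos = 17, result = 72
After iteration 19: pos = 18, result = 90
After iteration 20: pos = 19, result = 90
Loop ends.

Final answer: 90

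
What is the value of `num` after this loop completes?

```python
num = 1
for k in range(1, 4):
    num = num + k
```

Let's trace through this code step by step.

Initialize: num = 1
Entering loop: for k in range(1, 4):
After iteration 1: k = 1, num = 2
After iteration 2: k = 2, num = 4
After iteration 3: k = 3, num = 7
Loop ends.

Final answer: 7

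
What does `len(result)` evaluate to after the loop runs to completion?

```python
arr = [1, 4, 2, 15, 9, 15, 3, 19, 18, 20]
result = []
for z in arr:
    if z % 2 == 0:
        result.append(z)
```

Let's trace through this code step by step.

Initialize: arr = [1, 4, 2, 15, 9, 15, 3, 19, 18, 20]
Initialize: result = []
Entering loop: for z in arr:
After iteration 1: z = 1, result = []
After iteration 2: z = 4, result = [4]
After iteration 3: z = 2, result = [4, 2]
After iteration 4: z = 15, result = [4, 2]
After iteration 5: z = 9, result = [4, 2]
After iteration 6: z = 15, result = [4, 2]
After iteration 7: z = 3, result = [4, 2]
After iteration 8: z = 19, result = [4, 2]
After iteration 9: z = 18, result = [4, 2, 18]
After iteration 10: z = 20, result = [4, 2, 18, 20]
Loop ends.
len(result) = 4

Final answer: 4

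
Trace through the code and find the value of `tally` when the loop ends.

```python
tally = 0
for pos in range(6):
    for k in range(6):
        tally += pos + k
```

Let's trace through this code step by step.

Initialize: tally = 0
Entering loop: for pos in range(6):
After iteration 1: pos = 0, tally = 15
After iteration 2: pos = 1, tally = 36
After iteration 3: pos = 2, tally = 63
After iteration 4: pos = 3, tally = 96
After iteration 5: pos = 4, tally = 135
After iteration 6: pos = 5, tally = 180
Loop ends.

Final answer: 180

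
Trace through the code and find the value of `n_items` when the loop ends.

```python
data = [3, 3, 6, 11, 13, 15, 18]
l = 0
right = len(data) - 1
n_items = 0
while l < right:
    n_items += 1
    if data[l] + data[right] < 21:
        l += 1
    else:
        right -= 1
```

Let's trace through this code step by step.

Initialize: data = [3, 3, 6, 11, 13, 15, 18]
Initialize: l = 0
Initialize: right = 6
Initialize: n_items = 0
Entering loop: while l < right:
After iteration 1: l = 0, right = 5, n_items = 1
After iteration 2: l = 1, right = 5, n_items = 2
After iteration 3: l = 2, right = 5, n_items = 3
After iteration 4: l = 2, right = 4, n_items = 4
After iteration 5: l = 3, right = 4, n_items = 5
After iteration 6: l = 3, right = 3, n_items = 6
Loop ends.

Final answer: 6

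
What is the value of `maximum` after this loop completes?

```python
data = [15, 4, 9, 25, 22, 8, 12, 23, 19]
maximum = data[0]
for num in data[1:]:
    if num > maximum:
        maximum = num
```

Let's trace through this code step by step.

Initialize: data = [15, 4, 9, 25, 22, 8, 12, 23, 19]
Initialize: maximum = 15
Entering loop: for num in data[1:]:
After iteration 1: num = 4, maximum = 15
After iteration 2: num = 9, maximum = 15
After iteration 3: num = 25, maximum = 25
After iteration 4: num = 22, maximum = 25
After iteration 5: num = 8, maximum = 25
After iteration 6: num = 12, maximum = 25
After iteration 7: num = 23, maximum = 25
After iteration 8: num = 19, maximum = 25
Loop ends.

Final answer: 25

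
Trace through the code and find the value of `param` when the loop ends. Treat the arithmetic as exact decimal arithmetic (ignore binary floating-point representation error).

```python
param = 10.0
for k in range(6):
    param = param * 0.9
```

Let's trace through this code step by step.

Initialize: param = 10.0
Entering loop: for k in range(6):
After iteration 1: k = 0, param = 9.0
After iteration 2: k = 1, param = 8.1
After iteration 3: k = 2, param = 7.29
After iteration 4: k = 3, param = 6.561
After iteration 5: k = 4, param = 5.9049
After iteration 6: k = 5, param = 5.31441
Loop ends.

Final answer: 5.31441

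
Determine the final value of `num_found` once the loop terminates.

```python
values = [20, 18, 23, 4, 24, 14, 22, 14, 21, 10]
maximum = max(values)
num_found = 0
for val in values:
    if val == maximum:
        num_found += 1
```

Let's trace through this code step by step.

Initialize: values = [20, 18, 23, 4, 24, 14, 22, 14, 21, 10]
Initialize: maximum = 24
Initialize: num_found = 0
Entering loop: for val in values:
After iteration 1: val = 20, num_found = 0
After iteration 2: val = 18, num_found = 0
After iteration 3: val = 23, num_found = 0
After iteration 4: val = 4, num_found = 0
After iteration 5: val = 24, num_found = 1
After iteration 6: val = 14, num_found = 1
After iteration 7: val = 22, num_found = 1
After iteration 8: val = 14, num_found = 1
After iteration 9: val = 21, num_found = 1
After iteration 10: val = 10, num_found = 1
Loop ends.

Final answer: 1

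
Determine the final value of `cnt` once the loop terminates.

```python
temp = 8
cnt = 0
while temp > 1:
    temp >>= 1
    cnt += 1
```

Let's trace through this code step by step.

Initialize: temp = 8
Initialize: cnt = 0
Entering loop: while temp > 1:
After iteration 1: temp = 4, cnt = 1
After iteration 2: temp = 2, cnt = 2
After iteration 3: temp = 1, cnt = 3
Loop ends.

Final answer: 3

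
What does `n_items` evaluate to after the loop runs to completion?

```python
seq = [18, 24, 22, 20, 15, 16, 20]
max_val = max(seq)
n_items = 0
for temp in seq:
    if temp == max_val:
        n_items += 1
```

Let's trace through this code step by step.

Initialize: seq = [18, 24, 22, 20, 15, 16, 20]
Initialize: max_val = 24
Initialize: n_items = 0
Entering loop: for temp in seq:
After iteration 1: temp = 18, n_items = 0
After iteration 2: temp = 24, n_items = 1
After iteration 3: temp = 22, n_items = 1
After iteration 4: temp = 20, n_items = 1
After iteration 5: temp = 15, n_items = 1
After iteration 6: temp = 16, n_items = 1
After iteration 7: temp = 20, n_items = 1
Loop ends.

Final answer: 1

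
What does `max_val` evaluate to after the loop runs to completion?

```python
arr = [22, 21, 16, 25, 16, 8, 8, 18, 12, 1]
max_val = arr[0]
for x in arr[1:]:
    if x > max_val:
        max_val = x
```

Let's trace through this code step by step.

Initialize: arr = [22, 21, 16, 25, 16, 8, 8, 18, 12, 1]
Initialize: max_val = 22
Entering loop: for x in arr[1:]:
After iteration 1: x = 21, max_val = 22
After iteration 2: x = 16, max_val = 22
After iteration 3: x = 25, max_val = 25
After iteration 4: x = 16, max_val = 25
After iteration 5: x = 8, max_val = 25
After iteration 6: x = 8, max_val = 25
After iteration 7: x = 18, max_val = 25
After iteration 8: x = 12, max_val = 25
After iteration 9: x = 1, max_val = 25
Loop ends.

Final answer: 25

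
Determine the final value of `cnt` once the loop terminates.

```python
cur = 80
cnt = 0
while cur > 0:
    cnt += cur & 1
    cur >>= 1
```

Let's trace through this code step by step.

Initialize: cur = 80
Initialize: cnt = 0
Entering loop: while cur > 0:
After iteration 1: cur = 40, cnt = 0
After iteration 2: cur = 20, cnt = 0
After iteration 3: cur = 10, cnt = 0
After iteration 4: cur = 5, cnt = 0
After iteration 5: cur = 2, cnt = 1
After iteration 6: cur = 1, cnt = 1
After iteration 7: cur = 0, cnt = 2
Loop ends.

Final answer: 2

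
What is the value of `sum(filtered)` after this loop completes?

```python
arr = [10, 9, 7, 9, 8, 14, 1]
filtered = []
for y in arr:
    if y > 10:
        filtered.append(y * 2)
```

Let's trace through this code step by step.

Initialize: arr = [10, 9, 7, 9, 8, 14, 1]
Initialize: filtered = []
Entering loop: for y in arr:
After iteration 1: y = 10, filtered = []
After iteration 2: y = 9, filtered = []
After iteration 3: y = 7, filtered = []
After iteration 4: y = 9, filtered = []
After iteration 5: y = 8, filtered = []
After iteration 6: y = 14, filtered = [28]
After iteration 7: y = 1, filtered = [28]
Loop ends.
sum(filtered) = 28

Final answer: 28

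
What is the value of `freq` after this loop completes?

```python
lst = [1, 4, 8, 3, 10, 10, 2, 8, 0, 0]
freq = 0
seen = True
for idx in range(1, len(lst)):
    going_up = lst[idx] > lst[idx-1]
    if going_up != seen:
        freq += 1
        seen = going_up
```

Let's trace through this code step by step.

Initialize: lst = [1, 4, 8, 3, 10, 10, 2, 8, 0, 0]
Initialize: freq = 0
Initialize: seen = True
Entering loop: for idx in range(1, len(lst)):
After iteration 1: idx = 1, freq = 0, seen = True, going_up = True
After iteration 2: idx = 2, freq = 0, seen = True, going_up = True
After iteration 3: idx = 3, freq = 1, seen = False, going_up = False
After iteration 4: idx = 4, freq = 2, seen = True, going_up = True
After iteration 5: idx = 5, freq = 3, seen = False, going_up = False
After iteration 6: idx = 6, freq = 3, seen = False, going_up = False
After iteration 7: idx = 7, freq = 4, seen = True, going_up = True
After iteration 8: idx = 8, freq = 5, seen = False, going_up = False
After iteration 9: idx = 9, freq = 5, seen = False, going_up = False
Loop ends.

Final answer: 5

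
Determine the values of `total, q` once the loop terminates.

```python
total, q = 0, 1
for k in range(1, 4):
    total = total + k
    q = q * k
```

Let's trace through this code step by step.

Initialize: total = 0
Initialize: q = 1
Entering loop: for k in range(1, 4):
After iteration 1: k = 1, total = 1, q = 1
After iteration 2: k = 2, total = 3, q = 2
After iteration 3: k = 3, total = 6, q = 6
Loop ends.

Final answer: 6, 6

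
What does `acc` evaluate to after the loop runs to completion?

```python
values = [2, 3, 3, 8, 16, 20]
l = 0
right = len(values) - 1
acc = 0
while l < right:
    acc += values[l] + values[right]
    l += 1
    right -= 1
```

Let's trace through this code step by step.

Initialize: values = [2, 3, 3, 8, 16, 20]
Initialize: l = 0
Initialize: right = 5
Initialize: acc = 0
Entering loop: while l < right:
After iteration 1: l = 1, right = 4, acc = 22
After iteration 2: l = 2, right = 3, acc = 41
After iteration 3: l = 3, right = 2, acc = 52
Loop ends.

Final answer: 52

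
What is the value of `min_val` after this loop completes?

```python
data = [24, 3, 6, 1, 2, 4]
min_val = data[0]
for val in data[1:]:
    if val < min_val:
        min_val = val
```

Let's trace through this code step by step.

Initialize: data = [24, 3, 6, 1, 2, 4]
Initialize: min_val = 24
Entering loop: for val in data[1:]:
After iteration 1: val = 3, min_val = 3
After iteration 2: val = 6, min_val = 3
After iteration 3: val = 1, min_val = 1
After iteration 4: val = 2, min_val = 1
After iteration 5: val = 4, min_val = 1
Loop ends.

Final answer: 1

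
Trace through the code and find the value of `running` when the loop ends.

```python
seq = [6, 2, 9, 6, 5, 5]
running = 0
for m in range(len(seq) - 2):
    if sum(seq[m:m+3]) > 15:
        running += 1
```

Let's trace through this code step by step.

Initialize: seq = [6, 2, 9, 6, 5, 5]
Initialize: running = 0
Entering loop: for m in range(len(seq) - 2):
After iteration 1: m = 0, running = 1
After iteration 2: m = 1, running = 2
After iteration 3: m = 2, running = 3
After iteration 4: m = 3, running = 4
Loop ends.

Final answer: 4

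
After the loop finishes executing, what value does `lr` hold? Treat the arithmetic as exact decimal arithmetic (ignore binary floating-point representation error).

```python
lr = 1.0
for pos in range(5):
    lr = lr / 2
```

Let's trace through this code step by step.

Initialize: lr = 1.0
Entering loop: for pos in range(5):
After iteration 1: pos = 0, lr = 0.5
After iteration 2: pos = 1, lr = 0.25
After iteration 3: pos = 2, lr = 0.125
After iteration 4: pos = 3, lr = 0.0625
After iteration 5: pos = 4, lr = 0.03125
Loop ends.

Final answer: 0.03125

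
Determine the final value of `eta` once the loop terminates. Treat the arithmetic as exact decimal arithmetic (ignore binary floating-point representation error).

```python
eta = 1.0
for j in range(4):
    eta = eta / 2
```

Let's trace through this code step by step.

Initialize: eta = 1.0
Entering loop: for j in range(4):
After iteration 1: j = 0, eta = 0.5
After iteration 2: j = 1, eta = 0.25
After iteration 3: j = 2, eta = 0.125
After iteration 4: j = 3, eta = 0.0625
Loop ends.

Final answer: 0.0625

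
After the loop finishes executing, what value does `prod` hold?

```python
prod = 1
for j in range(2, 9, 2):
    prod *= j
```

Let's trace through this code step by step.

Initialize: prod = 1
Entering loop: for j in range(2, 9, 2):
After iteration 1: j = 2, prod = 2
After iteration 2: j = 4, prod = 8
After iteration 3: j = 6, prod = 48
After iteration 4: j = 8, prod = 384
Loop ends.

Final answer: 384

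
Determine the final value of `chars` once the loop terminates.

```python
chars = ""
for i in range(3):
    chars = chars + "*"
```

Let's trace through this code step by step.

Initialize: chars = ''
Entering loop: for i in range(3):
After iteration 1: i = 0, chars = '*'
After iteration 2: i = 1, chars = '**'
After iteration 3: i = 2, chars = '***'
Loop ends.

Final answer: '***'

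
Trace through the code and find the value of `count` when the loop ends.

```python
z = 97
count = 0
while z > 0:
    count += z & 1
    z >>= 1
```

Let's trace through this code step by step.

Initialize: z = 97
Initialize: count = 0
Entering loop: while z > 0:
After iteration 1: z = 48, count = 1
After iteration 2: z = 24, count = 1
After iteration 3: z = 12, count = 1
After iteration 4: z = 6, count = 1
After iteration 5: z = 3, count = 1
After iteration 6: z = 1, count = 2
After iteration 7: z = 0, count = 3
Loop ends.

Final answer: 3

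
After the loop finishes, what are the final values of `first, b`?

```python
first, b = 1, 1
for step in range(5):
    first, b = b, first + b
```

Let's trace through this code step by step.

Initialize: first = 1
Initialize: b = 1
Entering loop: for step in range(5):
After iteration 1: step = 0, first = 1, b = 2
After iteration 2: step = 1, first = 2, b = 3
After iteration 3: step = 2, first = 3, b = 5
After iteration 4: step = 3, first = 5, b = 8
After iteration 5: step = 4, first = 8, b = 13
Loop ends.

Final answer: 8, 13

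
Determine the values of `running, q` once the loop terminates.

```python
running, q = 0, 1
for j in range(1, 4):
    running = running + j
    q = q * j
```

Let's trace through this code step by step.

Initialize: running = 0
Initialize: q = 1
Entering loop: for j in range(1, 4):
After iteration 1: j = 1, running = 1, q = 1
After iteration 2: j = 2, running = 3, q = 2
After iteration 3: j = 3, running = 6, q = 6
Loop ends.

Final answer: 6, 6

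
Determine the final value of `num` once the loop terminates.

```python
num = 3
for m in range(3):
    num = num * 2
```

Let's trace through this code step by step.

Initialize: num = 3
Entering loop: for m in range(3):
After iteration 1: m = 0, num = 6
After iteration 2: m = 1, num = 12
After iteration 3: m = 2, num = 24
Loop ends.

Final answer: 24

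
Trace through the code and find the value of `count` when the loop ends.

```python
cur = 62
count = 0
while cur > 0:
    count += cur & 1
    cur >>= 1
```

Let's trace through this code step by step.

Initialize: cur = 62
Initialize: count = 0
Entering loop: while cur > 0:
After iteration 1: cur = 31, count = 0
After iteration 2: cur = 15, count = 1
After iteration 3: cur = 7, count = 2
After iteration 4: cur = 3, count = 3
After iteration 5: cur = 1, count = 4
After iteration 6: cur = 0, count = 5
Loop ends.

Final answer: 5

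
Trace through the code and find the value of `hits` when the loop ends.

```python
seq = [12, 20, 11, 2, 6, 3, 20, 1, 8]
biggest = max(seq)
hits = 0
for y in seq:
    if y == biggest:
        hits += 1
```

Let's trace through this code step by step.

Initialize: seq = [12, 20, 11, 2, 6, 3, 20, 1, 8]
Initialize: biggest = 20
Initialize: hits = 0
Entering loop: for y in seq:
After iteration 1: y = 12, hits = 0
After iteration 2: y = 20, hits = 1
After iteration 3: y = 11, hits = 1
After iteration 4: y = 2, hits = 1
After iteration 5: y = 6, hits = 1
After iteration 6: y = 3, hits = 1
After iteration 7: y = 20, hits = 2
After iteration 8: y = 1, hits = 2
After iteration 9: y = 8, hits = 2
Loop ends.

Final answer: 2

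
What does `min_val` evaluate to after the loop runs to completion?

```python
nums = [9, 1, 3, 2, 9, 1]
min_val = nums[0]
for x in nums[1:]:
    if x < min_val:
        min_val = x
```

Let's trace through this code step by step.

Initialize: nums = [9, 1, 3, 2, 9, 1]
Initialize: min_val = 9
Entering loop: for x in nums[1:]:
After iteration 1: x = 1, min_val = 1
After iteration 2: x = 3, min_val = 1
After iteration 3: x = 2, min_val = 1
After iteration 4: x = 9, min_val = 1
After iteration 5: x = 1, min_val = 1
Loop ends.

Final answer: 1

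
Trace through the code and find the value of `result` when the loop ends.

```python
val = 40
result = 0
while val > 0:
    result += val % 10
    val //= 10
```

Let's trace through this code step by step.

Initialize: val = 40
Initialize: result = 0
Entering loop: while val > 0:
After iteration 1: val = 4, result = 0
After iteration 2: val = 0, result = 4
Loop ends.

Final answer: 4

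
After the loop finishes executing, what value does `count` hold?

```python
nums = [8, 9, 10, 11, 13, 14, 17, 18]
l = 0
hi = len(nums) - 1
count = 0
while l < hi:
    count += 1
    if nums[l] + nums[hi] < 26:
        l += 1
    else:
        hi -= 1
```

Let's trace through this code step by step.

Initialize: nums = [8, 9, 10, 11, 13, 14, 17, 18]
Initialize: l = 0
Initialize: hi = 7
Initialize: count = 0
Entering loop: while l < hi:
After iteration 1: l = 0, hi = 6, count = 1
After iteration 2: l = 1, hi = 6, count = 2
After iteration 3: l = 1, hi = 5, count = 3
After iteration 4: l = 2, hi = 5, count = 4
After iteration 5: l = 3, hi = 5, count = 5
After iteration 6: l = 4, hi = 5, count = 6
After iteration 7: l = 4, hi = 4, count = 7
Loop ends.

Final answer: 7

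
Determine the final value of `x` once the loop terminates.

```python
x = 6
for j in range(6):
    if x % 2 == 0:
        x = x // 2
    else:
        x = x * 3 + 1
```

Let's trace through this code step by step.

Initialize: x = 6
Entering loop: for j in range(6):
After iteration 1: j = 0, x = 3
After iteration 2: j = 1, x = 10
After iteration 3: j = 2, x = 5
After iteration 4: j = 3, x = 16
After iteration 5: j = 4, x = 8
After iteration 6: j = 5, x = 4
Loop ends.

Final answer: 4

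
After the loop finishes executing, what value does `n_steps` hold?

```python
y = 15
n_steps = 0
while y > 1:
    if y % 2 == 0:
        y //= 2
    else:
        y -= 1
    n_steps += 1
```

Let's trace through this code step by step.

Initialize: y = 15
Initialize: n_steps = 0
Entering loop: while y > 1:
After iteration 1: y = 14, n_steps = 1
After iteration 2: y = 7, n_steps = 2
After iteration 3: y = 6, n_steps = 3
After iteration 4: y = 3, n_steps = 4
After iteration 5: y = 2, n_steps = 5
After iteration 6: y = 1, n_steps = 6
Loop ends.

Final answer: 6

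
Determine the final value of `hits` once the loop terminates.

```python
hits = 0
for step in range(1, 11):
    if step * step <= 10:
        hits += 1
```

Let's trace through this code step by step.

Initialize: hits = 0
Entering loop: for step in range(1, 11):
After iteration 1: step = 1, hits = 1
After iteration 2: step = 2, hits = 2
After iteration 3: step = 3, hits = 3
After iteration 4: step = 4, hits = 3
After iteration 5: step = 5, hits = 3
After iteration 6: step = 6, hits = 3
After iteration 7: step = 7, hits = 3
After iteration 8: step = 8, hits = 3
After iteration 9: step = 9, hits = 3
After iteration 10: step = 10, hits = 3
Loop ends.

Final answer: 3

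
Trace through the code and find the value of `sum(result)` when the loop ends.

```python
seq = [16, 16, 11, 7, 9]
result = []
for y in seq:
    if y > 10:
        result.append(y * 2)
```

Let's trace through this code step by step.

Initialize: seq = [16, 16, 11, 7, 9]
Initialize: result = []
Entering loop: for y in seq:
After iteration 1: y = 16, result = [32]
After iteration 2: y = 16, result = [32, 32]
After iteration 3: y = 11, result = [32, 32, 22]
After iteration 4: y = 7, result = [32, 32, 22]
After iteration 5: y = 9, result = [32, 32, 22]
Loop ends.
sum(result) = 86

Final answer: 86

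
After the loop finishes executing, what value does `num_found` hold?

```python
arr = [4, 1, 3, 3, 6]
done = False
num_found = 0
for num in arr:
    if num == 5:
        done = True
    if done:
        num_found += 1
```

Let's trace through this code step by step.

Initialize: arr = [4, 1, 3, 3, 6]
Initialize: done = False
Initialize: num_found = 0
Entering loop: for num in arr:
After iteration 1: num = 4, num_found = 0
After iteration 2: num = 1, num_found = 0
After iteration 3: num = 3, num_found = 0
After iteration 4: num = 3, num_found = 0
After iteration 5: num = 6, num_found = 0
Loop ends.

Final answer: 0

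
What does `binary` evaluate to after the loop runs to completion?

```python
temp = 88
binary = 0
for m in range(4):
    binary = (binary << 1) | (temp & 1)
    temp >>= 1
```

Let's trace through this code step by step.

Initialize: temp = 88
Initialize: binary = 0
Entering loop: for m in range(4):
After iteration 1: m = 0, temp = 44, binary = 0
After iteration 2: m = 1, temp = 22, binary = 0
After iteration 3: m = 2, temp = 11, binary = 0
After iteration 4: m = 3, temp = 5, binary = 1
Loop ends.

Final answer: 1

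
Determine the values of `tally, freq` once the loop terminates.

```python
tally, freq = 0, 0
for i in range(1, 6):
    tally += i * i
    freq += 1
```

Let's trace through this code step by step.

Initialize: tally = 0
Initialize: freq = 0
Entering loop: for i in range(1, 6):
After iteration 1: i = 1, tally = 1, freq = 1
After iteration 2: i = 2, tally = 5, freq = 2
After iteration 3: i = 3, tally = 14, freq = 3
After iteration 4: i = 4, tally = 30, freq = 4
After iteration 5: i = 5, tally = 55, freq = 5
Loop ends.

Final answer: 55, 5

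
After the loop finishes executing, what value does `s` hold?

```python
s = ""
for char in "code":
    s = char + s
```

Let's trace through this code step by step.

Initialize: s = ''
Entering loop: for char in "code":
After iteration 1: char = 'c', s = 'c'
After iteration 2: char = 'o', s = 'oc'
After iteration 3: char = 'd', s = 'doc'
After iteration 4: char = 'e', s = 'edoc'
Loop ends.

Final answer: 'edoc'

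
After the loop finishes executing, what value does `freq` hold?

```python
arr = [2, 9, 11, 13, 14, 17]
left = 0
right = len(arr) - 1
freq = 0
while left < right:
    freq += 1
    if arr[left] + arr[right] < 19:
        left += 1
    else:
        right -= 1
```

Let's trace through this code step by step.

Initialize: arr = [2, 9, 11, 13, 14, 17]
Initialize: left = 0
Initialize: right = 5
Initialize: freq = 0
Entering loop: while left < right:
After iteration 1: left = 0, right = 4, freq = 1
After iteration 2: left = 1, right = 4, freq = 2
After iteration 3: left = 1, right = 3, freq = 3
After iteration 4: left = 1, right = 2, freq = 4
After iteration 5: left = 1, right = 1, freq = 5
Loop ends.

Final answer: 5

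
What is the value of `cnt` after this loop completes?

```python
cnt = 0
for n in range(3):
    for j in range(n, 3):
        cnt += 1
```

Let's trace through this code step by step.

Initialize: cnt = 0
Entering loop: for n in range(3):
After iteration 1: n = 0, cnt = 3
After iteration 2: n = 1, cnt = 5
After iteration 3: n = 2, cnt = 6
Loop ends.

Final answer: 6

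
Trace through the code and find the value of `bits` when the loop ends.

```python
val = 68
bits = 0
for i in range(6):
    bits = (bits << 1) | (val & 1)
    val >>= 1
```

Let's trace through this code step by step.

Initialize: val = 68
Initialize: bits = 0
Entering loop: for i in range(6):
After iteration 1: i = 0, val = 34, bits = 0
After iteration 2: i = 1, val = 17, bits = 0
After iteration 3: i = 2, val = 8, bits = 1
After iteration 4: i = 3, val = 4, bits = 2
After iteration 5: i = 4, val = 2, bits = 4
After iteration 6: i = 5, val = 1, bits = 8
Loop ends.

Final answer: 8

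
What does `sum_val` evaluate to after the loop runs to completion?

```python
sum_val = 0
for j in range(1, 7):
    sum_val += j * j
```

Let's trace through this code step by step.

Initialize: sum_val = 0
Entering loop: for j in range(1, 7):
After iteration 1: j = 1, sum_val = 1
After iteration 2: j = 2, sum_val = 5
After iteration 3: j = 3, sum_val = 14
After iteration 4: j = 4, sum_val = 30
After iteration 5: j = 5, sum_val = 55
After iteration 6: j = 6, sum_val = 91
Loop ends.

Final answer: 91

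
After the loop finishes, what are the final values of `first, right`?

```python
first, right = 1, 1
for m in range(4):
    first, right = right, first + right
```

Let's trace through this code step by step.

Initialize: first = 1
Initialize: right = 1
Entering loop: for m in range(4):
After iteration 1: m = 0, first = 1, right = 2
After iteration 2: m = 1, first = 2, right = 3
After iteration 3: m = 2, first = 3, right = 5
After iteration 4: m = 3, first = 5, right = 8
Loop ends.

Final answer: 5, 8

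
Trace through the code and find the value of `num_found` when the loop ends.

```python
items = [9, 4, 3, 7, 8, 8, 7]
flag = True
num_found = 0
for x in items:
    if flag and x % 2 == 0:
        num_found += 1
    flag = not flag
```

Let's trace through this code step by step.

Initialize: items = [9, 4, 3, 7, 8, 8, 7]
Initialize: flag = True
Initialize: num_found = 0
Entering loop: for x in items:
After iteration 1: x = 9, flag = False, num_found = 0
After iteration 2: x = 4, flag = True, num_found = 0
After iteration 3: x = 3, flag = False, num_found = 0
After iteration 4: x = 7, flag = True, num_found = 0
After iteration 5: x = 8, flag = False, num_found = 1
After iteration 6: x = 8, flag = True, num_found = 1
After iteration 7: x = 7, flag = False, num_found = 1
Loop ends.

Final answer: 1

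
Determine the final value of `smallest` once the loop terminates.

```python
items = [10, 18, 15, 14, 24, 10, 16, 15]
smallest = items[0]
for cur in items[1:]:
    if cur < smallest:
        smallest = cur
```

Let's trace through this code step by step.

Initialize: items = [10, 18, 15, 14, 24, 10, 16, 15]
Initialize: smallest = 10
Entering loop: for cur in items[1:]:
After iteration 1: cur = 18, smallest = 10
After iteration 2: cur = 15, smallest = 10
After iteration 3: cur = 14, smallest = 10
After iteration 4: cur = 24, smallest = 10
After iteration 5: cur = 10, smallest = 10
After iteration 6: cur = 16, smallest = 10
After iteration 7: cur = 15, smallest = 10
Loop ends.

Final answer: 10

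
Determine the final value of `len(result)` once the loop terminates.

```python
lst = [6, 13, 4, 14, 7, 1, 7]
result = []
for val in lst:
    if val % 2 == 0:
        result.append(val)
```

Let's trace through this code step by step.

Initialize: lst = [6, 13, 4, 14, 7, 1, 7]
Initialize: result = []
Entering loop: for val in lst:
After iteration 1: val = 6, result = [6]
After iteration 2: val = 13, result = [6]
After iteration 3: val = 4, result = [6, 4]
After iteration 4: val = 14, result = [6, 4, 14]
After iteration 5: val = 7, result = [6, 4, 14]
After iteration 6: val = 1, result = [6, 4, 14]
After iteration 7: val = 7, result = [6, 4, 14]
Loop ends.
len(result) = 3

Final answer: 3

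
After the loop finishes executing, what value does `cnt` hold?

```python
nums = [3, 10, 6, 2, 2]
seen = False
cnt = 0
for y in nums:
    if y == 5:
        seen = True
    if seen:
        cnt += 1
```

Let's trace through this code step by step.

Initialize: nums = [3, 10, 6, 2, 2]
Initialize: seen = False
Initialize: cnt = 0
Entering loop: for y in nums:
After iteration 1: y = 3, cnt = 0
After iteration 2: y = 10, cnt = 0
After iteration 3: y = 6, cnt = 0
After iteration 4: y = 2, cnt = 0
After iteration 5: y = 2, cnt = 0
Loop ends.

Final answer: 0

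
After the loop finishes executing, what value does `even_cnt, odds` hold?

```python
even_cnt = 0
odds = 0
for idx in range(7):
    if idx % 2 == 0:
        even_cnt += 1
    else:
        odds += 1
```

Let's trace through this code step by step.

Initialize: even_cnt = 0
Initialize: odds = 0
Entering loop: for idx in range(7):
After iteration 1: idx = 0, even_cnt = 1, odds = 0
After iteration 2: idx = 1, even_cnt = 1, odds = 1
After iteration 3: idx = 2, even_cnt = 2, odds = 1
After iteration 4: idx = 3, even_cnt = 2, odds = 2
After iteration 5: idx = 4, even_cnt = 3, odds = 2
After iteration 6: idx = 5, even_cnt = 3, odds = 3
After iteration 7: idx = 6, even_cnt = 4, odds = 3
Loop ends.

Final answer: 4, 3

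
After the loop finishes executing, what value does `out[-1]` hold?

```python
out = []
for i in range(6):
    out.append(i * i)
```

Let's trace through this code step by step.

Initialize: out = []
Entering loop: for i in range(6):
After iteration 1: i = 0, out = [0]
After iteration 2: i = 1, out = [0, 1]
After iteration 3: i = 2, out = [0, 1, 4]
After iteration 4: i = 3, out = [0, 1, 4, 9]
After iteration 5: i = 4, out = [0, 1, 4, 9, 16]
After iteration 6: i = 5, out = [0, 1, 4, 9, 16, 25]
Loop ends.
out[-1] = 25

Final answer: 25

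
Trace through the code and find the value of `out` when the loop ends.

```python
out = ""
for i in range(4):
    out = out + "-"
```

Let's trace through this code step by step.

Initialize: out = ''
Entering loop: for i in range(4):
After iteration 1: i = 0, out = '-'
After iteration 2: i = 1, out = '--'
After iteration 3: i = 2, out = '---'
After iteration 4: i = 3, out = '----'
Loop ends.

Final answer: '----'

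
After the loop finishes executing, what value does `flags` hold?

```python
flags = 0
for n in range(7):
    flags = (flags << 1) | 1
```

Let's trace through this code step by step.

Initialize: flags = 0
Entering loop: for n in range(7):
After iteration 1: n = 0, flags = 1
After iteration 2: n = 1, flags = 3
After iteration 3: n = 2, flags = 7
After iteration 4: n = 3, flags = 15
After iteration 5: n = 4, flags = 31
After iteration 6: n = 5, flags = 63
After iteration 7: n = 6, flags = 127
Loop ends.

Final answer: 127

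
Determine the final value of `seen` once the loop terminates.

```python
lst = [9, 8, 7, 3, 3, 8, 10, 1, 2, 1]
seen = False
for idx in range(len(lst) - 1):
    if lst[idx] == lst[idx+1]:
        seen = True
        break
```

Let's trace through this code step by step.

Initialize: lst = [9, 8, 7, 3, 3, 8, 10, 1, 2, 1]
Initialize: seen = False
Entering loop: for idx in range(len(lst) - 1):
After iteration 1: idx = 0, seen = False
After iteration 2: idx = 1, seen = False
After iteration 3: idx = 2, seen = False
After iteration 4: idx = 3, seen = True
Loop ends.

Final answer: True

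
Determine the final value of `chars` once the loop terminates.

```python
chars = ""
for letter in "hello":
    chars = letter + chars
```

Let's trace through this code step by step.

Initialize: chars = ''
Entering loop: for letter in "hello":
After iteration 1: letter = 'h', chars = 'h'
After iteration 2: letter = 'e', chars = 'eh'
After iteration 3: letter = 'l', chars = 'leh'
After iteration 4: letter = 'l', chars = 'lleh'
After iteration 5: letter = 'o', chars = 'olleh'
Loop ends.

Final answer: 'olleh'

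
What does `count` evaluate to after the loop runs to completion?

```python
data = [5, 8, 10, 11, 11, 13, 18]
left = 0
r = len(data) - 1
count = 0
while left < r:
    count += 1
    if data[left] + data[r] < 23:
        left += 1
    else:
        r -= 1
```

Let's trace through this code step by step.

Initialize: data = [5, 8, 10, 11, 11, 13, 18]
Initialize: left = 0
Initialize: r = 6
Initialize: count = 0
Entering loop: while left < r:
After iteration 1: left = 0, r = 5, count = 1
After iteration 2: left = 1, r = 5, count = 2
After iteration 3: left = 2, r = 5, count = 3
After iteration 4: left = 2, r = 4, count = 4
After iteration 5: left = 3, r = 4, count = 5
After iteration 6: left = 4, r = 4, count = 6
Loop ends.

Final answer: 6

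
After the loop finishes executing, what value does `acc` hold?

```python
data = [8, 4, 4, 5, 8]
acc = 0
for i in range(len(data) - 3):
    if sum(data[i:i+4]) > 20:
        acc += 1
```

Let's trace through this code step by step.

Initialize: data = [8, 4, 4, 5, 8]
Initialize: acc = 0
Entering loop: for i in range(len(data) - 3):
After iteration 1: i = 0, acc = 1
After iteration 2: i = 1, acc = 2
Loop ends.

Final answer: 2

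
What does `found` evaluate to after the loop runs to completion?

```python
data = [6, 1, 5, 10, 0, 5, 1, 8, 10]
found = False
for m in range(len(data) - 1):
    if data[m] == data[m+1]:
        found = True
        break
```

Let's trace through this code step by step.

Initialize: data = [6, 1, 5, 10, 0, 5, 1, 8, 10]
Initialize: found = False
Entering loop: for m in range(len(data) - 1):
After iteration 1: m = 0, found = False
After iteration 2: m = 1, found = False
After iteration 3: m = 2, found = False
After iteration 4: m = 3, found = False
After iteration 5: m = 4, found = False
After iteration 6: m = 5, found = False
After iteration 7: m = 6, found = False
After iteration 8: m = 7, found = False
Loop ends.

Final answer: False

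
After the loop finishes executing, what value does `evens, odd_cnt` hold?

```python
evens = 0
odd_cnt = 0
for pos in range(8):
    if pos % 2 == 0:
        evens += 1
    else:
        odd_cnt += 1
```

Let's trace through this code step by step.

Initialize: evens = 0
Initialize: odd_cnt = 0
Entering loop: for pos in range(8):
After iteration 1: pos = 0, evens = 1, odd_cnt = 0
After iteration 2: pos = 1, evens = 1, odd_cnt = 1
After iteration 3: pos = 2, evens = 2, odd_cnt = 1
After iteration 4: pos = 3, evens = 2, odd_cnt = 2
After iteration 5: pos = 4, evens = 3, odd_cnt = 2
After iteration 6: pos = 5, evens = 3, odd_cnt = 3
After iteration 7: pos = 6, evens = 4, odd_cnt = 3
After iteration 8: pos = 7, evens = 4, odd_cnt = 4
Loop ends.

Final answer: 4, 4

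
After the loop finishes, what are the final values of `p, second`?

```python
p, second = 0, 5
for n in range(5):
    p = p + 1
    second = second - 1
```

Let's trace through this code step by step.

Initialize: p = 0
Initialize: second = 5
Entering loop: for n in range(5):
After iteration 1: n = 0, p = 1, second = 4
After iteration 2: n = 1, p = 2, second = 3
After iteration 3: n = 2, p = 3, second = 2
After iteration 4: n = 3, p = 4, second = 1
After iteration 5: n = 4, p = 5, second = 0
Loop ends.

Final answer: 5, 0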